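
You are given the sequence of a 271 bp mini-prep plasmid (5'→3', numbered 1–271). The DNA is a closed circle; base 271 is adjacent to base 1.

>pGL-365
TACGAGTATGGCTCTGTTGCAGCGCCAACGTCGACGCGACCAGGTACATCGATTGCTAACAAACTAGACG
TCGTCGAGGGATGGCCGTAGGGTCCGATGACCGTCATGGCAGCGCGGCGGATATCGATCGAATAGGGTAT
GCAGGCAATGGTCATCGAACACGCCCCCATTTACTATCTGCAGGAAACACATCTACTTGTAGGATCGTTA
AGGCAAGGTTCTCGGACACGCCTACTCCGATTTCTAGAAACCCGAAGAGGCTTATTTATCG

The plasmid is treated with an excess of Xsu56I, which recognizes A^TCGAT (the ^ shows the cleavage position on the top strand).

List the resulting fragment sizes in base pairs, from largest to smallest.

Xsu56I sites (ATCGAT) start at positions 48, 123.
Xsu56I cuts after the first base of each site, so after positions 48, 123.
Circular molecule, 2 cuts → 2 fragments:
  49–123 → 75 bp
  124–271 then 1–48 → 148 + 48 = 196 bp
Sorted largest to smallest: 196, 75 bp.

196, 75 bp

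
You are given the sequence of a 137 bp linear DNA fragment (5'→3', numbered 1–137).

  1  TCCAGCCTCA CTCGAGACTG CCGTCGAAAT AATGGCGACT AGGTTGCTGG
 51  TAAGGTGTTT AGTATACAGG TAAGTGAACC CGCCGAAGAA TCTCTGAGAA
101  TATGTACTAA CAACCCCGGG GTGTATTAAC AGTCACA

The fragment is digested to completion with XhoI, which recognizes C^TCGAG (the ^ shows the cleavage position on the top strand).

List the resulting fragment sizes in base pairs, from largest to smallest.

The XhoI site (CTCGAG) starts at position 11.
XhoI cuts after the first base of each site, so after position 11.
Linear molecule, 1 cut → 2 fragments:
  1–11 → 11 bp
  12–137 → 126 bp
Sorted largest to smallest: 126, 11 bp.

126, 11 bp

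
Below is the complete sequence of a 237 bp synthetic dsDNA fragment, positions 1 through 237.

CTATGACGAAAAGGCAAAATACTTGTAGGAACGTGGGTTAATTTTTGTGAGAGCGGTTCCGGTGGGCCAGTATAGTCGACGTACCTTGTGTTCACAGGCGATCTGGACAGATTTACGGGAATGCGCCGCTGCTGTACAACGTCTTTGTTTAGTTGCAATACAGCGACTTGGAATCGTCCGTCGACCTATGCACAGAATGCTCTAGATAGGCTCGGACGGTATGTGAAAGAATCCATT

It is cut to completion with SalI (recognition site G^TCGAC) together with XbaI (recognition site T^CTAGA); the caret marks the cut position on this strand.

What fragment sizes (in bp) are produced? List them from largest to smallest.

SalI sites (GTCGAC) start at positions 75, 180.
SalI cuts after the first base of each site, so after positions 75, 180.
The XbaI site (TCTAGA) starts at position 201.
XbaI cuts after the first base of each site, so after position 201.
Combined cut positions: 75, 180, 201.
Linear molecule, 3 cuts → 4 fragments:
  1–75 → 75 bp
  76–180 → 105 bp
  181–201 → 21 bp
  202–237 → 36 bp
Sorted largest to smallest: 105, 75, 36, 21 bp.

105, 75, 36, 21 bp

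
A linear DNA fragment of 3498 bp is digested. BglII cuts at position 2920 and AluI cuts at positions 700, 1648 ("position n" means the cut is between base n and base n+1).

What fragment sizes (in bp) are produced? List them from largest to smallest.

Combined cut positions (sorted): 700, 1648, 2920.
Linear molecule, 3 cuts → 4 fragments:
  700 − 0 = 700 bp
  1648 − 700 = 948 bp
  2920 − 1648 = 1272 bp
  3498 − 2920 = 578 bp
Sorted largest to smallest: 1272, 948, 700, 578 bp.

1272, 948, 700, 578 bp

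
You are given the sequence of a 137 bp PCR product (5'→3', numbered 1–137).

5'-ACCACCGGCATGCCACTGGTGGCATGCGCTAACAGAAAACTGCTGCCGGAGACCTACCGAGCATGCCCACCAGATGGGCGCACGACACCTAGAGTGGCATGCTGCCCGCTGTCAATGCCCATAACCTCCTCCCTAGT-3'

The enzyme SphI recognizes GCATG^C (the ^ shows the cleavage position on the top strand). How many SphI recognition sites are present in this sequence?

GCATGC occurs starting at positions 8, 22, 61, 97.
SphI cuts at 4 sites.

4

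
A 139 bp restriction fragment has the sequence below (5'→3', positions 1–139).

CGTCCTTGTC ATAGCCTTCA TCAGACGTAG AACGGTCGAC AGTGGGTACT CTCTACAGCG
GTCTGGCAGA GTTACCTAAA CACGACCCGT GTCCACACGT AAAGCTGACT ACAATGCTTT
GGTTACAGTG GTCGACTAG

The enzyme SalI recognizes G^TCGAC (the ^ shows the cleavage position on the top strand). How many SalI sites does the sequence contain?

GTCGAC occurs starting at positions 35, 131.
SalI cuts at 2 sites.

2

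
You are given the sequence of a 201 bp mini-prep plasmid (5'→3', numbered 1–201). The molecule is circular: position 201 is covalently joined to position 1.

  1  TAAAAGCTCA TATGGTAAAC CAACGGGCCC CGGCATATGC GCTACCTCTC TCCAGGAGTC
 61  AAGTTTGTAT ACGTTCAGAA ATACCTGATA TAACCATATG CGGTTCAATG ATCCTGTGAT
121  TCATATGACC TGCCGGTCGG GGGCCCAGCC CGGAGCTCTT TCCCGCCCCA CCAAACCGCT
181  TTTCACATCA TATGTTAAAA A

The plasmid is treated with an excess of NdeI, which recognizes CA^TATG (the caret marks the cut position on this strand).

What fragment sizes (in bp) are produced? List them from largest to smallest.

67, 61, 27, 25, 21 bp

NdeI sites (CATATG) start at positions 9, 34, 95, 122, 189.
NdeI cuts after base 2 of each site, so after positions 10, 35, 96, 123, 190.
Circular molecule, 5 cuts → 5 fragments:
  11–35 → 25 bp
  36–96 → 61 bp
  97–123 → 27 bp
  124–190 → 67 bp
  191–201 then 1–10 → 11 + 10 = 21 bp
Sorted largest to smallest: 67, 61, 27, 25, 21 bp.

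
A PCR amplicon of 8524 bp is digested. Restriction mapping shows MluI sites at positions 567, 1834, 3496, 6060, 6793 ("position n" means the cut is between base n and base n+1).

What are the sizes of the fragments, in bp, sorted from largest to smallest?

Linear molecule, 5 cuts → 6 fragments:
  567 − 0 = 567 bp
  1834 − 567 = 1267 bp
  3496 − 1834 = 1662 bp
  6060 − 3496 = 2564 bp
  6793 − 6060 = 733 bp
  8524 − 6793 = 1731 bp
Sorted largest to smallest: 2564, 1731, 1662, 1267, 733, 567 bp.

2564, 1731, 1662, 1267, 733, 567 bp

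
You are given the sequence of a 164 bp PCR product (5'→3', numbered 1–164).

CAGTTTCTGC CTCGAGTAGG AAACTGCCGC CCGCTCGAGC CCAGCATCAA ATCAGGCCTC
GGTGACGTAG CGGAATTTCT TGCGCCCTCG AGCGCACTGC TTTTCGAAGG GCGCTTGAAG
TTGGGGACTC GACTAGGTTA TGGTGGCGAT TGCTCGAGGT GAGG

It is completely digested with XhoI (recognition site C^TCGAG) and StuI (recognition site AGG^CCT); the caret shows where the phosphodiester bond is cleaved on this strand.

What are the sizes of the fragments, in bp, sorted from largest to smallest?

66, 31, 23, 22, 11, 11 bp

XhoI sites (CTCGAG) start at positions 11, 34, 87, 153.
XhoI cuts after the first base of each site, so after positions 11, 34, 87, 153.
The StuI site (AGGCCT) starts at position 54.
StuI cuts after base 3 of each site, so after position 56.
Combined cut positions: 11, 34, 56, 87, 153.
Linear molecule, 5 cuts → 6 fragments:
  1–11 → 11 bp
  12–34 → 23 bp
  35–56 → 22 bp
  57–87 → 31 bp
  88–153 → 66 bp
  154–164 → 11 bp
Sorted largest to smallest: 66, 31, 23, 22, 11, 11 bp.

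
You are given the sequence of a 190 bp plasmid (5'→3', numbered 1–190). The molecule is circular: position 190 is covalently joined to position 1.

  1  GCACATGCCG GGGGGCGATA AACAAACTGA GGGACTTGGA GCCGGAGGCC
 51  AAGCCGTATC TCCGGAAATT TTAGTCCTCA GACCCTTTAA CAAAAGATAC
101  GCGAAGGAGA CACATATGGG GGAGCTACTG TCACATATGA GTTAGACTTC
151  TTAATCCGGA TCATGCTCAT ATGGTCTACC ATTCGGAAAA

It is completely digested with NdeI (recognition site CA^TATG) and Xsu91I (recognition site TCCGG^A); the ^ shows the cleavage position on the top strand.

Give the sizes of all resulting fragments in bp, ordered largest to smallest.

NdeI sites (CATATG) start at positions 113, 134, 168.
NdeI cuts after base 2 of each site, so after positions 114, 135, 169.
Xsu91I sites (TCCGGA) start at positions 61, 155.
Xsu91I cuts after base 5 of each site (before the last base), so after positions 65, 159.
Combined cut positions: 65, 114, 135, 159, 169.
Circular molecule, 5 cuts → 5 fragments:
  66–114 → 49 bp
  115–135 → 21 bp
  136–159 → 24 bp
  160–169 → 10 bp
  170–190 then 1–65 → 21 + 65 = 86 bp
Sorted largest to smallest: 86, 49, 24, 21, 10 bp.

86, 49, 24, 21, 10 bp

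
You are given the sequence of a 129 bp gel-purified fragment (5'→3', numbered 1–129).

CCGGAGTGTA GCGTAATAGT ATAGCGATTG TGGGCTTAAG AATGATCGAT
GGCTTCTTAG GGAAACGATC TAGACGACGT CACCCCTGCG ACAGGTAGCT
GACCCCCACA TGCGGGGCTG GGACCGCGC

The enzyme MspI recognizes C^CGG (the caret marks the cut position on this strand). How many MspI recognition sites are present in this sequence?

CCGG occurs starting at position 1.
MspI cuts at 1 site.

1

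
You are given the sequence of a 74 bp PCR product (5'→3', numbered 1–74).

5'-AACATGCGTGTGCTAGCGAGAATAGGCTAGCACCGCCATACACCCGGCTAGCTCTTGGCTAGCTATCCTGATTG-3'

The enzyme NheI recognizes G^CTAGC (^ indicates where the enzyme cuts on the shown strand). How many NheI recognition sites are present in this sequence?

4

GCTAGC occurs starting at positions 12, 26, 47, 58.
NheI cuts at 4 sites.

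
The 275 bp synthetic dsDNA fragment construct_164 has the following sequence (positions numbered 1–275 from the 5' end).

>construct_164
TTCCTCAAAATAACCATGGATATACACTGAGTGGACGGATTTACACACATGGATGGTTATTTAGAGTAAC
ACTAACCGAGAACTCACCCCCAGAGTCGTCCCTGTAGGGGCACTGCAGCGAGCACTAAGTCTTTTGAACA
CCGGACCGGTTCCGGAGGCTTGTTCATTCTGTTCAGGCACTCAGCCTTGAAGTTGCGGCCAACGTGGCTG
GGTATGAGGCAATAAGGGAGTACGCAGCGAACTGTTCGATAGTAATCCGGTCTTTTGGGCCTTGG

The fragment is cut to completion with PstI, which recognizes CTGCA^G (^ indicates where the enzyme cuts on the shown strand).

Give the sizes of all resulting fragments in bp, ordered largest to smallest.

The PstI site (CTGCAG) starts at position 113.
PstI cuts after base 5 of each site (before the last base), so after position 117.
Linear molecule, 1 cut → 2 fragments:
  1–117 → 117 bp
  118–275 → 158 bp
Sorted largest to smallest: 158, 117 bp.

158, 117 bp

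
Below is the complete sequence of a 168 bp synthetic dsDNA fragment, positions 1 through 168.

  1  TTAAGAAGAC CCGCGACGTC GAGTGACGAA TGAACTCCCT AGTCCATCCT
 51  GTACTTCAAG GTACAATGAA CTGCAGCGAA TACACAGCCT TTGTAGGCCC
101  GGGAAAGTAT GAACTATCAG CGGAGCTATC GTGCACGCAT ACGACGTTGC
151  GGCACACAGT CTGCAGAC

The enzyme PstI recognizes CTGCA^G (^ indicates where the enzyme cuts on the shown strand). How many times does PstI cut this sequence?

2

CTGCAG occurs starting at positions 71, 161.
PstI cuts at 2 sites.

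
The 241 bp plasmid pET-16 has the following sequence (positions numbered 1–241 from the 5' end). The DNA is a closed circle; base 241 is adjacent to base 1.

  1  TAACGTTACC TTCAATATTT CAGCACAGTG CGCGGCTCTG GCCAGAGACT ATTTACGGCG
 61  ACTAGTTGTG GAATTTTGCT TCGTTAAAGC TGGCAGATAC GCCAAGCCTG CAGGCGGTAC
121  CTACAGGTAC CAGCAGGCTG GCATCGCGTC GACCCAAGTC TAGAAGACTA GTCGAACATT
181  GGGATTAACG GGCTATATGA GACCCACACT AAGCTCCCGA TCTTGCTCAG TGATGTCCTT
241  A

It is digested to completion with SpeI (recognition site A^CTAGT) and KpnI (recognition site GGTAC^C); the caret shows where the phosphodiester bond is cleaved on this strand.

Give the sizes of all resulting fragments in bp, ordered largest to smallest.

SpeI sites (ACTAGT) start at positions 61, 167.
SpeI cuts after the first base of each site, so after positions 61, 167.
KpnI sites (GGTACC) start at positions 116, 126.
KpnI cuts after base 5 of each site (before the last base), so after positions 120, 130.
Combined cut positions: 61, 120, 130, 167.
Circular molecule, 4 cuts → 4 fragments:
  62–120 → 59 bp
  121–130 → 10 bp
  131–167 → 37 bp
  168–241 then 1–61 → 74 + 61 = 135 bp
Sorted largest to smallest: 135, 59, 37, 10 bp.

135, 59, 37, 10 bp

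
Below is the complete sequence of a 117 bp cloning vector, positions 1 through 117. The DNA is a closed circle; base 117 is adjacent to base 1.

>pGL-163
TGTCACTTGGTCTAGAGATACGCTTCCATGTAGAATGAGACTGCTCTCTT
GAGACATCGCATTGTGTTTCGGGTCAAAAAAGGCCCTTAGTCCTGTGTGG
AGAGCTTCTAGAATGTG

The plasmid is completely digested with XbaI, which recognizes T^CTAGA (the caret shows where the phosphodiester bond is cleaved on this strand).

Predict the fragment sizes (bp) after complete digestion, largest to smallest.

96, 21 bp

XbaI sites (TCTAGA) start at positions 11, 107.
XbaI cuts after the first base of each site, so after positions 11, 107.
Circular molecule, 2 cuts → 2 fragments:
  12–107 → 96 bp
  108–117 then 1–11 → 10 + 11 = 21 bp
Sorted largest to smallest: 96, 21 bp.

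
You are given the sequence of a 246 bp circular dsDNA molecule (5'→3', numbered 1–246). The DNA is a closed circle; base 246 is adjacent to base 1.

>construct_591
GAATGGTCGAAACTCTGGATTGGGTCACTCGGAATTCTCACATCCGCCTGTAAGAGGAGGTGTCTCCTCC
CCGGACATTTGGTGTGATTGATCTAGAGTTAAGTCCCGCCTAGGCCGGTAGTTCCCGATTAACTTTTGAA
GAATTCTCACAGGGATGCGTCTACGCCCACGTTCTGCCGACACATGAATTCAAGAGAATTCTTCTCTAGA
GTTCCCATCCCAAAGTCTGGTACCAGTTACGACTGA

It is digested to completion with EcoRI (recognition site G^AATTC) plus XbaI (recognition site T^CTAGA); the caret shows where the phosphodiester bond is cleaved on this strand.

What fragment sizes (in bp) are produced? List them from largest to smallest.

EcoRI sites (GAATTC) start at positions 32, 141, 186, 196.
EcoRI cuts after the first base of each site, so after positions 32, 141, 186, 196.
XbaI sites (TCTAGA) start at positions 92, 205.
XbaI cuts after the first base of each site, so after positions 92, 205.
Combined cut positions: 32, 92, 141, 186, 196, 205.
Circular molecule, 6 cuts → 6 fragments:
  33–92 → 60 bp
  93–141 → 49 bp
  142–186 → 45 bp
  187–196 → 10 bp
  197–205 → 9 bp
  206–246 then 1–32 → 41 + 32 = 73 bp
Sorted largest to smallest: 73, 60, 49, 45, 10, 9 bp.

73, 60, 49, 45, 10, 9 bp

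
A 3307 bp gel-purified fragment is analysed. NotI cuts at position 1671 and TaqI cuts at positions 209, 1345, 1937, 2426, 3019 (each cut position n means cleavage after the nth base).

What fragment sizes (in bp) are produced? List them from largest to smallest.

1136, 593, 489, 326, 288, 266, 209 bp

Combined cut positions (sorted): 209, 1345, 1671, 1937, 2426, 3019.
Linear molecule, 6 cuts → 7 fragments:
  209 − 0 = 209 bp
  1345 − 209 = 1136 bp
  1671 − 1345 = 326 bp
  1937 − 1671 = 266 bp
  2426 − 1937 = 489 bp
  3019 − 2426 = 593 bp
  3307 − 3019 = 288 bp
Sorted largest to smallest: 1136, 593, 489, 326, 288, 266, 209 bp.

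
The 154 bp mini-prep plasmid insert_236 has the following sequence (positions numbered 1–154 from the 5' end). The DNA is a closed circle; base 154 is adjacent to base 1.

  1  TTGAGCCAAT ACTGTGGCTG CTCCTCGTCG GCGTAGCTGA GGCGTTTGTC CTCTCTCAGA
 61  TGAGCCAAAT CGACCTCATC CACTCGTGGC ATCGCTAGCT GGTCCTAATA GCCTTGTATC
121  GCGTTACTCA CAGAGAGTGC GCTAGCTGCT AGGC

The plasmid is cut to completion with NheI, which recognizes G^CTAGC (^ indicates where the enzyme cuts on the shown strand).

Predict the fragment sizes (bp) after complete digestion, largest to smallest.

NheI sites (GCTAGC) start at positions 94, 141.
NheI cuts after the first base of each site, so after positions 94, 141.
Circular molecule, 2 cuts → 2 fragments:
  95–141 → 47 bp
  142–154 then 1–94 → 13 + 94 = 107 bp
Sorted largest to smallest: 107, 47 bp.

107, 47 bp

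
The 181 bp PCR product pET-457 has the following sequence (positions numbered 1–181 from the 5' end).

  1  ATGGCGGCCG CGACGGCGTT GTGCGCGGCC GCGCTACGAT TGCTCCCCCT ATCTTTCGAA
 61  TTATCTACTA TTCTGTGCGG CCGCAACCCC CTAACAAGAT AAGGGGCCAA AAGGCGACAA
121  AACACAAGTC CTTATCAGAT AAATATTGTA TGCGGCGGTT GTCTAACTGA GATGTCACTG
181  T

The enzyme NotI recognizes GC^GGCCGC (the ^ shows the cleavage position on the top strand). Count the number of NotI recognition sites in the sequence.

GCGGCCGC occurs starting at positions 4, 25, 77.
NotI cuts at 3 sites.

3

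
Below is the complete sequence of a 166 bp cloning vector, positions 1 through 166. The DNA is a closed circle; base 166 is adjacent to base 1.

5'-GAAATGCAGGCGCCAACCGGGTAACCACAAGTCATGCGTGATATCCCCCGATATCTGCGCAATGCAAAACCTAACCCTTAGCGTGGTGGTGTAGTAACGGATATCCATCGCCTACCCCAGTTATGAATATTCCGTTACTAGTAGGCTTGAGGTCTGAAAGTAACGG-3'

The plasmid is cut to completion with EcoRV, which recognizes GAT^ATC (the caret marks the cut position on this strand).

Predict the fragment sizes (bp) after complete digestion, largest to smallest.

EcoRV sites (GATATC) start at positions 40, 50, 100.
EcoRV cuts after base 3 of each site, so after positions 42, 52, 102.
Circular molecule, 3 cuts → 3 fragments:
  43–52 → 10 bp
  53–102 → 50 bp
  103–166 then 1–42 → 64 + 42 = 106 bp
Sorted largest to smallest: 106, 50, 10 bp.

106, 50, 10 bp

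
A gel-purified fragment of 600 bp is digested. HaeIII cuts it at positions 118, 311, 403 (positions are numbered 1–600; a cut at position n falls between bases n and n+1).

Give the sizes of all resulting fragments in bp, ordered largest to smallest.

Linear molecule, 3 cuts → 4 fragments:
  118 − 0 = 118 bp
  311 − 118 = 193 bp
  403 − 311 = 92 bp
  600 − 403 = 197 bp
Sorted largest to smallest: 197, 193, 118, 92 bp.

197, 193, 118, 92 bp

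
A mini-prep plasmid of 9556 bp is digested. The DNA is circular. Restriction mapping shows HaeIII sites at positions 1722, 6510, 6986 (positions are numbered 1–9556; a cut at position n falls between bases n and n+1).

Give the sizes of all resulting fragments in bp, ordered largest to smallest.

Circular molecule, 3 cuts → 3 fragments:
  6510 − 1722 = 4788 bp
  6986 − 6510 = 476 bp
  wrap: 9556 − 6986 + 1722 = 4292 bp
Sorted largest to smallest: 4788, 4292, 476 bp.

4788, 4292, 476 bp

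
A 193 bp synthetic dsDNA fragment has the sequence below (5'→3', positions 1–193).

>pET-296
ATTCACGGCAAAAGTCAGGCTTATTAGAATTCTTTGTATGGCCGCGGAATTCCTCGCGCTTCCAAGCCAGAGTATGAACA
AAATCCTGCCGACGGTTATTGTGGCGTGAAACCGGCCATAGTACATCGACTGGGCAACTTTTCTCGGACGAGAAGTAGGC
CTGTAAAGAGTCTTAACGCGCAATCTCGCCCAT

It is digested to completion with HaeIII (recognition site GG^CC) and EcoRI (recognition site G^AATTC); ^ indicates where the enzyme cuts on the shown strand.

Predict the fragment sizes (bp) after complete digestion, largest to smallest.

68, 44, 34, 27, 14, 6 bp

HaeIII sites (GGCC) start at positions 40, 114, 158.
HaeIII cuts after base 2 of each site, so after positions 41, 115, 159.
EcoRI sites (GAATTC) start at positions 27, 47.
EcoRI cuts after the first base of each site, so after positions 27, 47.
Combined cut positions: 27, 41, 47, 115, 159.
Linear molecule, 5 cuts → 6 fragments:
  1–27 → 27 bp
  28–41 → 14 bp
  42–47 → 6 bp
  48–115 → 68 bp
  116–159 → 44 bp
  160–193 → 34 bp
Sorted largest to smallest: 68, 44, 34, 27, 14, 6 bp.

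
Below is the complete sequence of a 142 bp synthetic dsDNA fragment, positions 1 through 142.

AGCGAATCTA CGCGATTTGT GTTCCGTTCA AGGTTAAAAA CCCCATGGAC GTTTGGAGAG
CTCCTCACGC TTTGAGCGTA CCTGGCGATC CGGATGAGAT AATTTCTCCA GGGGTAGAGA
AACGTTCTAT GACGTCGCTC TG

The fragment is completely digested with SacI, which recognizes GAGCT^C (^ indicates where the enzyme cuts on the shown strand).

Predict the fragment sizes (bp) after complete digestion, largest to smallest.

80, 62 bp

The SacI site (GAGCTC) starts at position 58.
SacI cuts after base 5 of each site (before the last base), so after position 62.
Linear molecule, 1 cut → 2 fragments:
  1–62 → 62 bp
  63–142 → 80 bp
Sorted largest to smallest: 80, 62 bp.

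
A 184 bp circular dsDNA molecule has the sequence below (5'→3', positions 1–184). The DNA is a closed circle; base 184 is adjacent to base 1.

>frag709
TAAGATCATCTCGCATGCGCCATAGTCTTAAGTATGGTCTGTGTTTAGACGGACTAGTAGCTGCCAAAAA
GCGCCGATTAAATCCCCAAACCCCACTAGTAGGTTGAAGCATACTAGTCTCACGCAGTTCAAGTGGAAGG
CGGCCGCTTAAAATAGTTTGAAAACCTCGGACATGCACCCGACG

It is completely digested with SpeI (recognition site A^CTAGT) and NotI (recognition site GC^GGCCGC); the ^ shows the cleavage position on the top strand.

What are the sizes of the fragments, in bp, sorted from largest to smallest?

SpeI sites (ACTAGT) start at positions 53, 95, 113.
SpeI cuts after the first base of each site, so after positions 53, 95, 113.
The NotI site (GCGGCCGC) starts at position 140.
NotI cuts after base 2 of each site, so after position 141.
Combined cut positions: 53, 95, 113, 141.
Circular molecule, 4 cuts → 4 fragments:
  54–95 → 42 bp
  96–113 → 18 bp
  114–141 → 28 bp
  142–184 then 1–53 → 43 + 53 = 96 bp
Sorted largest to smallest: 96, 42, 28, 18 bp.

96, 42, 28, 18 bp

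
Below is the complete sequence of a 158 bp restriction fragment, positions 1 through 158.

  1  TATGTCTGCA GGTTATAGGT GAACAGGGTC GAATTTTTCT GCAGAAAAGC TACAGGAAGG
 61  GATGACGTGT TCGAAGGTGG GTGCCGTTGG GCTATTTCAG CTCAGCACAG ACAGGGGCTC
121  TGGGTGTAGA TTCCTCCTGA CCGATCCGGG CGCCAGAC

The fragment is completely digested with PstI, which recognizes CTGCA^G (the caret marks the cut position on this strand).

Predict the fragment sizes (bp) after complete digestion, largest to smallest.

115, 33, 10 bp

PstI sites (CTGCAG) start at positions 6, 39.
PstI cuts after base 5 of each site (before the last base), so after positions 10, 43.
Linear molecule, 2 cuts → 3 fragments:
  1–10 → 10 bp
  11–43 → 33 bp
  44–158 → 115 bp
Sorted largest to smallest: 115, 33, 10 bp.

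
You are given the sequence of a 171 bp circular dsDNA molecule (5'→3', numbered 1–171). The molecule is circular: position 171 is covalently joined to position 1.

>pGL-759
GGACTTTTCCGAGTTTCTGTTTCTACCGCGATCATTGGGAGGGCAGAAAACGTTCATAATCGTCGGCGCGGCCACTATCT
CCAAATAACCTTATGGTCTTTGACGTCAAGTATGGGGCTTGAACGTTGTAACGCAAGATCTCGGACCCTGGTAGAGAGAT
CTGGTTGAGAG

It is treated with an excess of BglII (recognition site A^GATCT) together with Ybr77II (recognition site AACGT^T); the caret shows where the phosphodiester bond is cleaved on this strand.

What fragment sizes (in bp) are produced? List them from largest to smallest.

BglII sites (AGATCT) start at positions 136, 157.
BglII cuts after the first base of each site, so after positions 136, 157.
Ybr77II sites (AACGTT) start at positions 49, 122.
Ybr77II cuts after base 5 of each site (before the last base), so after positions 53, 126.
Combined cut positions: 53, 126, 136, 157.
Circular molecule, 4 cuts → 4 fragments:
  54–126 → 73 bp
  127–136 → 10 bp
  137–157 → 21 bp
  158–171 then 1–53 → 14 + 53 = 67 bp
Sorted largest to smallest: 73, 67, 21, 10 bp.

73, 67, 21, 10 bp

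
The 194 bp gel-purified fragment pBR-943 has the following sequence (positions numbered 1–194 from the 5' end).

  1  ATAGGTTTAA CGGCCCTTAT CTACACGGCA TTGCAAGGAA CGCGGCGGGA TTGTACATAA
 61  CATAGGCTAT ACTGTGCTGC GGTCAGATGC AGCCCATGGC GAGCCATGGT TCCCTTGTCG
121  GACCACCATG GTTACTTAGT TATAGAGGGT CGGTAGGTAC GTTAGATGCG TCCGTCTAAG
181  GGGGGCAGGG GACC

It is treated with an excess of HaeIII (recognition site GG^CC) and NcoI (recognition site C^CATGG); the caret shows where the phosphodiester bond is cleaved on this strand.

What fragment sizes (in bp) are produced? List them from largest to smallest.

81, 68, 22, 13, 10 bp

The HaeIII site (GGCC) starts at position 12.
HaeIII cuts after base 2 of each site, so after position 13.
NcoI sites (CCATGG) start at positions 94, 104, 126.
NcoI cuts after the first base of each site, so after positions 94, 104, 126.
Combined cut positions: 13, 94, 104, 126.
Linear molecule, 4 cuts → 5 fragments:
  1–13 → 13 bp
  14–94 → 81 bp
  95–104 → 10 bp
  105–126 → 22 bp
  127–194 → 68 bp
Sorted largest to smallest: 81, 68, 22, 13, 10 bp.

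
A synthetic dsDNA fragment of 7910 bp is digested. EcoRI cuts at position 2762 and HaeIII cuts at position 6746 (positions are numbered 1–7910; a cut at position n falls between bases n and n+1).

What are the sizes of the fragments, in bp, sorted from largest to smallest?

3984, 2762, 1164 bp

Combined cut positions (sorted): 2762, 6746.
Linear molecule, 2 cuts → 3 fragments:
  2762 − 0 = 2762 bp
  6746 − 2762 = 3984 bp
  7910 − 6746 = 1164 bp
Sorted largest to smallest: 3984, 2762, 1164 bp.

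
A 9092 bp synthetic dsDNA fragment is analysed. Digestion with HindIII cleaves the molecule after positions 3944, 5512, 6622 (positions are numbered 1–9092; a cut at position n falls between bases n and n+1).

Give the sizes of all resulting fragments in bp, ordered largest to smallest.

Linear molecule, 3 cuts → 4 fragments:
  3944 − 0 = 3944 bp
  5512 − 3944 = 1568 bp
  6622 − 5512 = 1110 bp
  9092 − 6622 = 2470 bp
Sorted largest to smallest: 3944, 2470, 1568, 1110 bp.

3944, 2470, 1568, 1110 bp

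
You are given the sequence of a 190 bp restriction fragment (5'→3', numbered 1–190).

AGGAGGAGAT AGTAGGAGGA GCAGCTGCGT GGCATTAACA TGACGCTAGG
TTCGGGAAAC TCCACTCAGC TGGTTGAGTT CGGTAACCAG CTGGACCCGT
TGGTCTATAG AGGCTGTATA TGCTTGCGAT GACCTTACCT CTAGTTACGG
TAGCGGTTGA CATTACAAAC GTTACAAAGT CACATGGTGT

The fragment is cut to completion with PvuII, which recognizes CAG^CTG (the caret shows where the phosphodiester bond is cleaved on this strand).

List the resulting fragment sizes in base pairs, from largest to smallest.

PvuII sites (CAGCTG) start at positions 22, 67, 88.
PvuII cuts after base 3 of each site, so after positions 24, 69, 90.
Linear molecule, 3 cuts → 4 fragments:
  1–24 → 24 bp
  25–69 → 45 bp
  70–90 → 21 bp
  91–190 → 100 bp
Sorted largest to smallest: 100, 45, 24, 21 bp.

100, 45, 24, 21 bp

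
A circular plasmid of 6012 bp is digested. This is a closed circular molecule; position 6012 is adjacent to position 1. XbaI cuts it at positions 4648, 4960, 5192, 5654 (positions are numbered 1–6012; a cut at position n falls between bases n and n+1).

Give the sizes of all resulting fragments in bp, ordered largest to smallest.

5006, 462, 312, 232 bp

Circular molecule, 4 cuts → 4 fragments:
  4960 − 4648 = 312 bp
  5192 − 4960 = 232 bp
  5654 − 5192 = 462 bp
  wrap: 6012 − 5654 + 4648 = 5006 bp
Sorted largest to smallest: 5006, 462, 312, 232 bp.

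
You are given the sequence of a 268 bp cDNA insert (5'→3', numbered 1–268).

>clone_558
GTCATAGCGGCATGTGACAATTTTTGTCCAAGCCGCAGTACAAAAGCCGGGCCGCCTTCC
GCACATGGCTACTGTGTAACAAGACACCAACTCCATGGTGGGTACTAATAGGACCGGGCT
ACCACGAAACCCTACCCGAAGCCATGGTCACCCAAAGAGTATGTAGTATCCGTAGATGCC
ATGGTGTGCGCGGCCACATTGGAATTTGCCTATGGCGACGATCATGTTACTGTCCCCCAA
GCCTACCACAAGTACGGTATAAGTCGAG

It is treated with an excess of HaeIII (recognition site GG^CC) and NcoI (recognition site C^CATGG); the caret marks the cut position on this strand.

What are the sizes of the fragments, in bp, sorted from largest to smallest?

75, 51, 49, 42, 37, 14 bp

HaeIII sites (GGCC) start at positions 50, 192.
HaeIII cuts after base 2 of each site, so after positions 51, 193.
NcoI sites (CCATGG) start at positions 93, 142, 179.
NcoI cuts after the first base of each site, so after positions 93, 142, 179.
Combined cut positions: 51, 93, 142, 179, 193.
Linear molecule, 5 cuts → 6 fragments:
  1–51 → 51 bp
  52–93 → 42 bp
  94–142 → 49 bp
  143–179 → 37 bp
  180–193 → 14 bp
  194–268 → 75 bp
Sorted largest to smallest: 75, 51, 49, 42, 37, 14 bp.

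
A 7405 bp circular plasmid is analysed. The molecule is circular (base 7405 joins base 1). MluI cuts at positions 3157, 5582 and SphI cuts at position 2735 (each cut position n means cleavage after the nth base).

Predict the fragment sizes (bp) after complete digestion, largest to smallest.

Combined cut positions (sorted): 2735, 3157, 5582.
Circular molecule, 3 cuts → 3 fragments:
  3157 − 2735 = 422 bp
  5582 − 3157 = 2425 bp
  wrap: 7405 − 5582 + 2735 = 4558 bp
Sorted largest to smallest: 4558, 2425, 422 bp.

4558, 2425, 422 bp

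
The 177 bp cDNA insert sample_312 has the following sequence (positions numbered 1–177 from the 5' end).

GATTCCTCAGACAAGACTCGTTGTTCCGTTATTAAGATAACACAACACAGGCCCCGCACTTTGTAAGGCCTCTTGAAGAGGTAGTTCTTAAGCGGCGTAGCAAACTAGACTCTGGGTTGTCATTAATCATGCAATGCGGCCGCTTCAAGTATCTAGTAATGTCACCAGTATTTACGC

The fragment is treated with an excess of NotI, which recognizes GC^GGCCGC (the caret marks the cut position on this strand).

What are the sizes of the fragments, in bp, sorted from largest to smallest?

The NotI site (GCGGCCGC) starts at position 136.
NotI cuts after base 2 of each site, so after position 137.
Linear molecule, 1 cut → 2 fragments:
  1–137 → 137 bp
  138–177 → 40 bp
Sorted largest to smallest: 137, 40 bp.

137, 40 bp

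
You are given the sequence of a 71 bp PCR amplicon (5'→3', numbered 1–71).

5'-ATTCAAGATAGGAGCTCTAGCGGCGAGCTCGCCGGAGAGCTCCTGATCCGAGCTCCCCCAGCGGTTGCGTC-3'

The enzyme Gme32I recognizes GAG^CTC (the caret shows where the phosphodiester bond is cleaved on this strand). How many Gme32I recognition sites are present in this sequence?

GAGCTC occurs starting at positions 12, 25, 37, 50.
Gme32I cuts at 4 sites.

4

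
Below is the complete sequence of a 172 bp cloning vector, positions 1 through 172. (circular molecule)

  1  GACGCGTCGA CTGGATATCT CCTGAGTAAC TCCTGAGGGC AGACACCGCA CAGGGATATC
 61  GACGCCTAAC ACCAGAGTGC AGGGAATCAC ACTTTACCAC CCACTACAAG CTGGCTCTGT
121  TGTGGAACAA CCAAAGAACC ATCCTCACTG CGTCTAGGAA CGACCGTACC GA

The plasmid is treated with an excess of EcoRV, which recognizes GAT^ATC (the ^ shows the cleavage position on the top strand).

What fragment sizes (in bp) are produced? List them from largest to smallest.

131, 41 bp

EcoRV sites (GATATC) start at positions 14, 55.
EcoRV cuts after base 3 of each site, so after positions 16, 57.
Circular molecule, 2 cuts → 2 fragments:
  17–57 → 41 bp
  58–172 then 1–16 → 115 + 16 = 131 bp
Sorted largest to smallest: 131, 41 bp.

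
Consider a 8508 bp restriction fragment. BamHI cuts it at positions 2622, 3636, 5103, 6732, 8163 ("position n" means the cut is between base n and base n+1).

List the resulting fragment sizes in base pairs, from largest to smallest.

2622, 1629, 1467, 1431, 1014, 345 bp

Linear molecule, 5 cuts → 6 fragments:
  2622 − 0 = 2622 bp
  3636 − 2622 = 1014 bp
  5103 − 3636 = 1467 bp
  6732 − 5103 = 1629 bp
  8163 − 6732 = 1431 bp
  8508 − 8163 = 345 bp
Sorted largest to smallest: 2622, 1629, 1467, 1431, 1014, 345 bp.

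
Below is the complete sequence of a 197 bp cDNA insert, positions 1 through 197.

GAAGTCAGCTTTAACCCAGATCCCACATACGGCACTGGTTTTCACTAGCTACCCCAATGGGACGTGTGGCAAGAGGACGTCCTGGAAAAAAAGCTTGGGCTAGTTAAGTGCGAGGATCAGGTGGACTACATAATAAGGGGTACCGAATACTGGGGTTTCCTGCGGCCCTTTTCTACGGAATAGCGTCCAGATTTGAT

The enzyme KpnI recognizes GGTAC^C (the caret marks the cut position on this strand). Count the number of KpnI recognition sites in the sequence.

GGTACC occurs starting at position 139.
KpnI cuts at 1 site.

1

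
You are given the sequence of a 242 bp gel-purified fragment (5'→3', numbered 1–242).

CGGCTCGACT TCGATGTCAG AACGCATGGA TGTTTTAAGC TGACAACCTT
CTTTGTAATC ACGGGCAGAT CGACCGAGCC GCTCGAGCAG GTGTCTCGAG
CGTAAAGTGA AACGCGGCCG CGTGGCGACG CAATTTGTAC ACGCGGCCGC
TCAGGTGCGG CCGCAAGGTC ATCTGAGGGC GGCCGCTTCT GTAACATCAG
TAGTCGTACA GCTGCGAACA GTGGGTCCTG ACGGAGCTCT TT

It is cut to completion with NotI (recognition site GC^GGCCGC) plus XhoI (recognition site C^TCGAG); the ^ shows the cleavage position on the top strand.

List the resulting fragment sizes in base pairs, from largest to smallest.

NotI sites (GCGGCCGC) start at positions 114, 143, 157, 179.
NotI cuts after base 2 of each site, so after positions 115, 144, 158, 180.
XhoI sites (CTCGAG) start at positions 82, 95.
XhoI cuts after the first base of each site, so after positions 82, 95.
Combined cut positions: 82, 95, 115, 144, 158, 180.
Linear molecule, 6 cuts → 7 fragments:
  1–82 → 82 bp
  83–95 → 13 bp
  96–115 → 20 bp
  116–144 → 29 bp
  145–158 → 14 bp
  159–180 → 22 bp
  181–242 → 62 bp
Sorted largest to smallest: 82, 62, 29, 22, 20, 14, 13 bp.

82, 62, 29, 22, 20, 14, 13 bp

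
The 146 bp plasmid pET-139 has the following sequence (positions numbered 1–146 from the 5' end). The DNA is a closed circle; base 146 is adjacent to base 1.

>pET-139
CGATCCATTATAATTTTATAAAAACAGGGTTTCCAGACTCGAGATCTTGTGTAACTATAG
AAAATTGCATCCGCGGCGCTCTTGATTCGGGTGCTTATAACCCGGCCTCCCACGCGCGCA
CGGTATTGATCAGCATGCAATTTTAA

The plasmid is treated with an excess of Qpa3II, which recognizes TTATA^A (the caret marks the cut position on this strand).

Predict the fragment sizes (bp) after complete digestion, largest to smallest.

Qpa3II sites (TTATAA) start at positions 8, 16, 95.
Qpa3II cuts after base 5 of each site (before the last base), so after positions 12, 20, 99.
Circular molecule, 3 cuts → 3 fragments:
  13–20 → 8 bp
  21–99 → 79 bp
  100–146 then 1–12 → 47 + 12 = 59 bp
Sorted largest to smallest: 79, 59, 8 bp.

79, 59, 8 bp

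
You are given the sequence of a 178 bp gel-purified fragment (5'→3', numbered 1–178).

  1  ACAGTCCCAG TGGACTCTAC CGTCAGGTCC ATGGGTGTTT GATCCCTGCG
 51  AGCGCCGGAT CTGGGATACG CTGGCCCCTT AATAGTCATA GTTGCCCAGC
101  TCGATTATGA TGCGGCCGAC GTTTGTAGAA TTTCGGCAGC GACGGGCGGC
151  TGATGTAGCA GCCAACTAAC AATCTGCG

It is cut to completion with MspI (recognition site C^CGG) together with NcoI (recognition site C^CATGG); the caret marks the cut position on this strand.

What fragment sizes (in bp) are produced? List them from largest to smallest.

123, 29, 26 bp

The MspI site (CCGG) starts at position 55.
MspI cuts after the first base of each site, so after position 55.
The NcoI site (CCATGG) starts at position 29.
NcoI cuts after the first base of each site, so after position 29.
Combined cut positions: 29, 55.
Linear molecule, 2 cuts → 3 fragments:
  1–29 → 29 bp
  30–55 → 26 bp
  56–178 → 123 bp
Sorted largest to smallest: 123, 29, 26 bp.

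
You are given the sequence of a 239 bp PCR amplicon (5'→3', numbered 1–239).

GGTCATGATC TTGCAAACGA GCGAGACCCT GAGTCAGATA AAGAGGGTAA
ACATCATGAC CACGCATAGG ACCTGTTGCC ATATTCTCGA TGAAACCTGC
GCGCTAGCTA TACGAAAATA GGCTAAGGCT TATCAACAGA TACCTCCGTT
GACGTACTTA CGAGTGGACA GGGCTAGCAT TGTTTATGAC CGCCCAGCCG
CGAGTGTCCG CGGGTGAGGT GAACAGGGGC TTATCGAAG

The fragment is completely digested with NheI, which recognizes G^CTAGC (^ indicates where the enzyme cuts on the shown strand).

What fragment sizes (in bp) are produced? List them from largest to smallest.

103, 70, 66 bp

NheI sites (GCTAGC) start at positions 103, 173.
NheI cuts after the first base of each site, so after positions 103, 173.
Linear molecule, 2 cuts → 3 fragments:
  1–103 → 103 bp
  104–173 → 70 bp
  174–239 → 66 bp
Sorted largest to smallest: 103, 70, 66 bp.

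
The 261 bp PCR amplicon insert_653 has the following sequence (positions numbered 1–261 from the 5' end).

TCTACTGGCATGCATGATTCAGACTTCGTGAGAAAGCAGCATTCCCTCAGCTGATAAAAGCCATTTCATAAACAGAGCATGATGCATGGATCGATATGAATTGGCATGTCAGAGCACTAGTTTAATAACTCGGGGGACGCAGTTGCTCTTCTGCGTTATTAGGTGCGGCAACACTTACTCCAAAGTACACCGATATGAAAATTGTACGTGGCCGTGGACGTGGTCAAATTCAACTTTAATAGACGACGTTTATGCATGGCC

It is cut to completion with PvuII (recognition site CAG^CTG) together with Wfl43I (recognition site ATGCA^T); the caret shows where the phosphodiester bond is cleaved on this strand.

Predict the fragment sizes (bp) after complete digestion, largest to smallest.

The PvuII site (CAGCTG) starts at position 48.
PvuII cuts after base 3 of each site, so after position 50.
Wfl43I sites (ATGCAT) start at positions 10, 82, 252.
Wfl43I cuts after base 5 of each site (before the last base), so after positions 14, 86, 256.
Combined cut positions: 14, 50, 86, 256.
Linear molecule, 4 cuts → 5 fragments:
  1–14 → 14 bp
  15–50 → 36 bp
  51–86 → 36 bp
  87–256 → 170 bp
  257–261 → 5 bp
Sorted largest to smallest: 170, 36, 36, 14, 5 bp.

170, 36, 36, 14, 5 bp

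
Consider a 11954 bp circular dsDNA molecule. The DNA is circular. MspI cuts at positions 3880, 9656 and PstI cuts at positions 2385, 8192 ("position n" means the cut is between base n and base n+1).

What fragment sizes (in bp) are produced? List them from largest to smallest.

4683, 4312, 1495, 1464 bp

Combined cut positions (sorted): 2385, 3880, 8192, 9656.
Circular molecule, 4 cuts → 4 fragments:
  3880 − 2385 = 1495 bp
  8192 − 3880 = 4312 bp
  9656 − 8192 = 1464 bp
  wrap: 11954 − 9656 + 2385 = 4683 bp
Sorted largest to smallest: 4683, 4312, 1495, 1464 bp.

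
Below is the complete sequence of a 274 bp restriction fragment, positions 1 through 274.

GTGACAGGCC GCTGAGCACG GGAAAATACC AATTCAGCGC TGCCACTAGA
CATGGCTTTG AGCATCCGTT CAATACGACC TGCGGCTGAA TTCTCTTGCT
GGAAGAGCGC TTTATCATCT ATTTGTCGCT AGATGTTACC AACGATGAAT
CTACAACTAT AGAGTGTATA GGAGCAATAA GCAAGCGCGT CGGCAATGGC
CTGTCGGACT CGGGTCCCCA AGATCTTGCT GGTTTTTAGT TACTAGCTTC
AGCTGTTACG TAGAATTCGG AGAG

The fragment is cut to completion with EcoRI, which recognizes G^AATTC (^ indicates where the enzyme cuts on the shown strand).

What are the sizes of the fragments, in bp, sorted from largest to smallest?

EcoRI sites (GAATTC) start at positions 88, 263.
EcoRI cuts after the first base of each site, so after positions 88, 263.
Linear molecule, 2 cuts → 3 fragments:
  1–88 → 88 bp
  89–263 → 175 bp
  264–274 → 11 bp
Sorted largest to smallest: 175, 88, 11 bp.

175, 88, 11 bp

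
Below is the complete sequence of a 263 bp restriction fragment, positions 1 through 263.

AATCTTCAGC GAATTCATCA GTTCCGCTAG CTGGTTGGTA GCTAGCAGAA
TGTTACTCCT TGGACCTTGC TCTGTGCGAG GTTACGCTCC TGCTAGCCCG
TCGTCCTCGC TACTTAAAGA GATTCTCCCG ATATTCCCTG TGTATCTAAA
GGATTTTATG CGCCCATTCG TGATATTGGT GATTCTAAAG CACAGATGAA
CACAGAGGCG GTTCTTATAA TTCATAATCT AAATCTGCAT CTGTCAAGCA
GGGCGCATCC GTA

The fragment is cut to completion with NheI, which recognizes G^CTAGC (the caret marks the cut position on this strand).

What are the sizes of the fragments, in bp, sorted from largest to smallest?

NheI sites (GCTAGC) start at positions 26, 41, 92.
NheI cuts after the first base of each site, so after positions 26, 41, 92.
Linear molecule, 3 cuts → 4 fragments:
  1–26 → 26 bp
  27–41 → 15 bp
  42–92 → 51 bp
  93–263 → 171 bp
Sorted largest to smallest: 171, 51, 26, 15 bp.

171, 51, 26, 15 bp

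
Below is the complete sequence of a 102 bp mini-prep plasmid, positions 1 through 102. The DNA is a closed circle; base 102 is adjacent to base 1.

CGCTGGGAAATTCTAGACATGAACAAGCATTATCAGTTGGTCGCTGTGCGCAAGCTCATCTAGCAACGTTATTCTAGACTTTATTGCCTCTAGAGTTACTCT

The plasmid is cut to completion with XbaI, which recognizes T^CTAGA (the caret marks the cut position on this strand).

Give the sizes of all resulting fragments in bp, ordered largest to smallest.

61, 25, 16 bp

XbaI sites (TCTAGA) start at positions 12, 73, 89.
XbaI cuts after the first base of each site, so after positions 12, 73, 89.
Circular molecule, 3 cuts → 3 fragments:
  13–73 → 61 bp
  74–89 → 16 bp
  90–102 then 1–12 → 13 + 12 = 25 bp
Sorted largest to smallest: 61, 25, 16 bp.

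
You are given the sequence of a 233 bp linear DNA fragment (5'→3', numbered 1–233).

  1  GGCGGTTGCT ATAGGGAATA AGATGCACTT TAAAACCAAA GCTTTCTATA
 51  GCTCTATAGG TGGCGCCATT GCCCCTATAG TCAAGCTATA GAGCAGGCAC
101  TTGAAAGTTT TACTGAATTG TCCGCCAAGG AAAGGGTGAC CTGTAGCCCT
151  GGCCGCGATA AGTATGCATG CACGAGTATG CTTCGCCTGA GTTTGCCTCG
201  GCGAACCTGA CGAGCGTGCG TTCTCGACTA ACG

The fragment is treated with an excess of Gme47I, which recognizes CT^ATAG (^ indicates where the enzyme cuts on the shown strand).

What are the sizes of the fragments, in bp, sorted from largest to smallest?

146, 37, 21, 11, 10, 8 bp

Gme47I sites (CTATAG) start at positions 9, 46, 54, 75, 86.
Gme47I cuts after base 2 of each site, so after positions 10, 47, 55, 76, 87.
Linear molecule, 5 cuts → 6 fragments:
  1–10 → 10 bp
  11–47 → 37 bp
  48–55 → 8 bp
  56–76 → 21 bp
  77–87 → 11 bp
  88–233 → 146 bp
Sorted largest to smallest: 146, 37, 21, 11, 10, 8 bp.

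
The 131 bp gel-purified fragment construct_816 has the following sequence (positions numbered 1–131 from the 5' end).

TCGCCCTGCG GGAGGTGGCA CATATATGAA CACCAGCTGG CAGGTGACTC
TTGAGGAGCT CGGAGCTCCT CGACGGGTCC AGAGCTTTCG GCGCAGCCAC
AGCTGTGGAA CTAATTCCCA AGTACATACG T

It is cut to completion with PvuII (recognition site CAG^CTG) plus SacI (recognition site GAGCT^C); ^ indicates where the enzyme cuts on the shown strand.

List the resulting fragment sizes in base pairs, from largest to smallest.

PvuII sites (CAGCTG) start at positions 34, 100.
PvuII cuts after base 3 of each site, so after positions 36, 102.
SacI sites (GAGCTC) start at positions 56, 63.
SacI cuts after base 5 of each site (before the last base), so after positions 60, 67.
Combined cut positions: 36, 60, 67, 102.
Linear molecule, 4 cuts → 5 fragments:
  1–36 → 36 bp
  37–60 → 24 bp
  61–67 → 7 bp
  68–102 → 35 bp
  103–131 → 29 bp
Sorted largest to smallest: 36, 35, 29, 24, 7 bp.

36, 35, 29, 24, 7 bp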